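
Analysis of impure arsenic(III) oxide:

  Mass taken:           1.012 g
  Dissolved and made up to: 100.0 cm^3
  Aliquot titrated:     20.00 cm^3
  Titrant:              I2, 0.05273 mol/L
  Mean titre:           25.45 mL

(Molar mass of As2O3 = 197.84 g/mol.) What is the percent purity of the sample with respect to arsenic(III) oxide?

As2O3 + 2 I2 + 2 H2O → As2O5 + 4 HI
n(I2) per titration = 0.02545 × 0.05273 = 1.342 × 10^-3 mol
From the 1:2 ratio, n(As2O3) in each aliquot = 1/2 × 1.342 × 10^-3 = 6.710 × 10^-4 mol
n(As2O3) in the whole flask = 6.710 × 10^-4 × 100.0/20.00 = 3.355 × 10^-3 mol
mass of As2O3 = 3.355 × 10^-3 × 197.84 = 0.6637 g
% As2O3 = 0.6637 / 1.012 × 100 = 65.59 %

65.59 %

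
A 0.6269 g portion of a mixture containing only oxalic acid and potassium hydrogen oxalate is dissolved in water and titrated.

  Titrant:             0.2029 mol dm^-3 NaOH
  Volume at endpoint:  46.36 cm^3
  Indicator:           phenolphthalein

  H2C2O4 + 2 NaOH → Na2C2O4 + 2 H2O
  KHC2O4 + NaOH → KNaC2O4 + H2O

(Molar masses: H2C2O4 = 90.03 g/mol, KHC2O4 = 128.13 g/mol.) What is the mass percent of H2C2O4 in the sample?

n(NaOH) = 0.04636 × 0.2029 = 9.406 × 10^-3 mol
Let x = n(H2C2O4), y = n(KHC2O4).
Titrant: 2x + 1y = 9.406 × 10^-3;  mass: 90.03x + 128.13y = 0.6269
Solving, x = 3.479 × 10^-3 mol, y = 2.448 × 10^-3 mol
mass of H2C2O4 = 3.479 × 10^-3 × 90.03 = 0.3132 g
% H2C2O4 = 0.3132 / 0.6269 × 100 = 49.97 %

49.97 %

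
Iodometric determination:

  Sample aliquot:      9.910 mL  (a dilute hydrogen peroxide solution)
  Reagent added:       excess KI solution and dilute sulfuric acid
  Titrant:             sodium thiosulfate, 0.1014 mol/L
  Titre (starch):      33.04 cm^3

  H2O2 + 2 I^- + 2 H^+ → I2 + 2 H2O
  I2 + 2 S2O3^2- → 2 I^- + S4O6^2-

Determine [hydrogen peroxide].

0.1690 mol/L

n(S2O3^2-) = 0.03304 × 0.1014 = 3.350 × 10^-3 mol
n(I2) = n(S2O3^2-)/2 = 1.675 × 10^-3 mol
n(H2O2) in the aliquot = 1.675 × 10^-3 mol (1:1 ratio)
[H2O2] = 1.675 × 10^-3 / 0.009910 = 0.1690 mol/L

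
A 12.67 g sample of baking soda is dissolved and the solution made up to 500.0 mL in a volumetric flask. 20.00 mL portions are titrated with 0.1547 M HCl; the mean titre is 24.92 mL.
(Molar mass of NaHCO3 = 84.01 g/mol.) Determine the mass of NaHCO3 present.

8.097 g

NaHCO3 + HCl → NaCl + H2O + CO2
n(HCl) per titration = 0.02492 × 0.1547 = 3.855 × 10^-3 mol
n(NaHCO3) in each aliquot = 3.855 × 10^-3 mol (1:1 ratio)
n(NaHCO3) in the whole flask = 3.855 × 10^-3 × 500.0/20.00 = 0.09638 mol
mass of NaHCO3 = 0.09638 × 84.01 = 8.097 g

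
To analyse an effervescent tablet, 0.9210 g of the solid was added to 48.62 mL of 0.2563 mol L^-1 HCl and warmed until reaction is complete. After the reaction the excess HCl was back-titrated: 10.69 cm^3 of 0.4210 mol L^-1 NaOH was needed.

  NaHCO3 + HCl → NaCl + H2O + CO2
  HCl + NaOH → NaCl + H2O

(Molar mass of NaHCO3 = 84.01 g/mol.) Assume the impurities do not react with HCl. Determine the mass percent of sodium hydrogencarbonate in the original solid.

72.62 %

n(HCl) added = 0.04862 × 0.2563 = 0.01246 mol
n(NaOH) used in back-titration = 0.01069 × 0.4210 = 4.500 × 10^-3 mol
n(HCl) left over = 4.500 × 10^-3 mol (1:1 ratio)
n(HCl) consumed by analyte = 0.01246 − 4.500 × 10^-3 = 7.961 × 10^-3 mol
n(NaHCO3) = 7.961 × 10^-3 mol (1:1 ratio)
mass of NaHCO3 = 7.961 × 10^-3 × 84.01 = 0.6688 g
% NaHCO3 = 0.6688 / 0.9210 × 100 = 72.62 %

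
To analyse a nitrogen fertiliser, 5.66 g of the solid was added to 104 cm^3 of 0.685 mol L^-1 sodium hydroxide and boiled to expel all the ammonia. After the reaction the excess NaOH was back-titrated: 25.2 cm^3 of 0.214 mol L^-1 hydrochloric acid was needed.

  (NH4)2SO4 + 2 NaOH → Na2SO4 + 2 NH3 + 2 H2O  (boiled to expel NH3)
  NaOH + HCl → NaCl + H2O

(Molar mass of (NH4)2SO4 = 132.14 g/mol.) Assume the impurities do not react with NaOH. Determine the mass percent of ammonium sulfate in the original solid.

76.9 %

n(NaOH) added = 0.104 × 0.685 = 0.0712 mol
n(HCl) used in back-titration = 0.0252 × 0.214 = 5.39 × 10^-3 mol
n(NaOH) left over = 5.39 × 10^-3 mol (1:1 ratio)
n(NaOH) consumed by analyte = 0.0712 − 5.39 × 10^-3 = 0.0658 mol
From the 1:2 ratio, n((NH4)2SO4) = 1/2 × 0.0658 = 0.0329 mol
mass of (NH4)2SO4 = 0.0329 × 132.14 = 4.35 g
% (NH4)2SO4 = 4.35 / 5.66 × 100 = 76.9 %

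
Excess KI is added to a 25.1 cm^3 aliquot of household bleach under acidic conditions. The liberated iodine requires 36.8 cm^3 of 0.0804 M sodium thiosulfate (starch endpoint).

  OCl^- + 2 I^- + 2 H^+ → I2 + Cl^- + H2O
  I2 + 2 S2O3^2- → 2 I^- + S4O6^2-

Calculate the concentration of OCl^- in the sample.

n(S2O3^2-) = 0.0368 × 0.0804 = 2.96 × 10^-3 mol
n(I2) = n(S2O3^2-)/2 = 1.48 × 10^-3 mol
n(OCl^-) in the aliquot = 1.48 × 10^-3 mol (1:1 ratio)
[OCl^-] = 1.48 × 10^-3 / 0.0251 = 0.0589 mol/L

0.0589 M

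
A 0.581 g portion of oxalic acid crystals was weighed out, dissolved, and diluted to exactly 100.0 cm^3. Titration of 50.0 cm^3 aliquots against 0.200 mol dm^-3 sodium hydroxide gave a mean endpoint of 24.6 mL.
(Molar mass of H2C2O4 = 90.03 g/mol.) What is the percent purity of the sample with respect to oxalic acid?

76.2 %

H2C2O4 + 2 NaOH → Na2C2O4 + 2 H2O
n(NaOH) per titration = 0.0246 × 0.200 = 4.92 × 10^-3 mol
From the 1:2 ratio, n(H2C2O4) in each aliquot = 1/2 × 4.92 × 10^-3 = 2.46 × 10^-3 mol
n(H2C2O4) in the whole flask = 2.46 × 10^-3 × 100.0/50.0 = 4.92 × 10^-3 mol
mass of H2C2O4 = 4.92 × 10^-3 × 90.03 = 0.443 g
% H2C2O4 = 0.443 / 0.581 × 100 = 76.2 %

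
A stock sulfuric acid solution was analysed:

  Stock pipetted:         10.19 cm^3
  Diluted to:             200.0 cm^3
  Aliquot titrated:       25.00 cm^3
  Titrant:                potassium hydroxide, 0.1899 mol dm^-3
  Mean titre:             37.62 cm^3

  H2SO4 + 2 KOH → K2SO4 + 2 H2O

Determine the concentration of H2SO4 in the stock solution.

2.804 mol/L

n(KOH) = 0.03762 × 0.1899 = 7.144 × 10^-3 mol
From the 1:2 ratio, n(H2SO4) in the aliquot = 1/2 × 7.144 × 10^-3 = 3.572 × 10^-3 mol
[H2SO4]_dilute = 3.572 × 10^-3 / 0.02500 = 0.1429 mol/L
Dilution factor = 200.0 / 10.19 = 19.63
[H2SO4]_stock = 0.1429 × 19.63 = 2.804 mol/L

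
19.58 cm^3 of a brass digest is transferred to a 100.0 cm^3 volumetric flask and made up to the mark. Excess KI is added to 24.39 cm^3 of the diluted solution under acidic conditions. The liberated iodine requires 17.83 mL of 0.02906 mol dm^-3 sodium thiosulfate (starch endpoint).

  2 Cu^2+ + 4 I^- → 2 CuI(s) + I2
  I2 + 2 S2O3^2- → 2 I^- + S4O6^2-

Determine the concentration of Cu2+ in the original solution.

n(S2O3^2-) = 0.01783 × 0.02906 = 5.181 × 10^-4 mol
n(I2) = n(S2O3^2-)/2 = 2.591 × 10^-4 mol
From the 2:1 ratio, n(Cu2+) in the aliquot = 2/1 × 2.591 × 10^-4 = 5.181 × 10^-4 mol
[Cu2+]_dilute = 5.181 × 10^-4 / 0.02439 = 0.02124 mol/L
[Cu2+]_original = 0.02124 × 100.0/19.58 = 0.1085 mol/L

0.1085 mol/L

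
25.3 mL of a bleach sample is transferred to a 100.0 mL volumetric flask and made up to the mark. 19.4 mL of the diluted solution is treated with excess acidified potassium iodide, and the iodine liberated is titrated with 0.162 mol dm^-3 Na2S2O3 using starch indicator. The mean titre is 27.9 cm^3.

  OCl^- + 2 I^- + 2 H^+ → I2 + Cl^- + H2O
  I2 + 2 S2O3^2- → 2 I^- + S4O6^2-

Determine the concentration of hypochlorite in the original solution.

0.460 mol/L

n(S2O3^2-) = 0.0279 × 0.162 = 4.52 × 10^-3 mol
n(I2) = n(S2O3^2-)/2 = 2.26 × 10^-3 mol
n(OCl^-) in the aliquot = 2.26 × 10^-3 mol (1:1 ratio)
[OCl^-]_dilute = 2.26 × 10^-3 / 0.0194 = 0.116 mol/L
[OCl^-]_original = 0.116 × 100.0/25.3 = 0.460 mol/L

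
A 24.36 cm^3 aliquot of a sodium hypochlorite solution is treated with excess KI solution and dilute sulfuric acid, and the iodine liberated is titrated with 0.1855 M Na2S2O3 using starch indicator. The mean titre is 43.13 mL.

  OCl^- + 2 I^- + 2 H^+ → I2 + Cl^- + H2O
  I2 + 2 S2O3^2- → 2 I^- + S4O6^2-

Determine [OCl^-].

0.1642 M

n(S2O3^2-) = 0.04313 × 0.1855 = 8.001 × 10^-3 mol
n(I2) = n(S2O3^2-)/2 = 4.000 × 10^-3 mol
n(OCl^-) in the aliquot = 4.000 × 10^-3 mol (1:1 ratio)
[OCl^-] = 4.000 × 10^-3 / 0.02436 = 0.1642 mol/L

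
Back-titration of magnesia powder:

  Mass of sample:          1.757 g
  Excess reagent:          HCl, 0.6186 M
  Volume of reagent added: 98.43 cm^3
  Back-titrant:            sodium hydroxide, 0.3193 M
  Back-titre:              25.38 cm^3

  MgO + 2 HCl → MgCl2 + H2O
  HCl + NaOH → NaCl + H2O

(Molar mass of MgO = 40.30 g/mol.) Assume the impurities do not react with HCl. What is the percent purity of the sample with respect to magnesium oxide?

60.54 %

n(HCl) added = 0.09843 × 0.6186 = 0.06089 mol
n(NaOH) used in back-titration = 0.02538 × 0.3193 = 8.104 × 10^-3 mol
n(HCl) left over = 8.104 × 10^-3 mol (1:1 ratio)
n(HCl) consumed by analyte = 0.06089 − 8.104 × 10^-3 = 0.05278 mol
From the 1:2 ratio, n(MgO) = 1/2 × 0.05278 = 0.02639 mol
mass of MgO = 0.02639 × 40.30 = 1.064 g
% MgO = 1.064 / 1.757 × 100 = 60.54 %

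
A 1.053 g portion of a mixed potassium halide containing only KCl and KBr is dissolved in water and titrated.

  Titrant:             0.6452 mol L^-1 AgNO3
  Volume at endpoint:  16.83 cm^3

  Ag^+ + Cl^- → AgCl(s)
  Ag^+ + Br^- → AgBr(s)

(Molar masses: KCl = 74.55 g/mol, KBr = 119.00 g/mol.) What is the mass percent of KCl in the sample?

n(AgNO3) = 0.01683 × 0.6452 = 0.01086 mol
Let x = n(KCl), y = n(KBr).
Titrant: 1x + 1y = 0.01086;  mass: 74.55x + 119.00y = 1.053
Solving, x = 5.381 × 10^-3 mol, y = 5.478 × 10^-3 mol
mass of KCl = 5.381 × 10^-3 × 74.55 = 0.4012 g
% KCl = 0.4012 / 1.053 × 100 = 38.10 %

38.10 %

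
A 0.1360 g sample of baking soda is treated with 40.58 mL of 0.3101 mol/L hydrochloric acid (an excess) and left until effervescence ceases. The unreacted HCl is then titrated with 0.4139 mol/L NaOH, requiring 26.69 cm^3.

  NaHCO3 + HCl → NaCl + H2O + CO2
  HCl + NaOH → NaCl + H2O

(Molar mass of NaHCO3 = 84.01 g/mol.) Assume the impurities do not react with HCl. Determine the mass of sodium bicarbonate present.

0.1291 g

n(HCl) added = 0.04058 × 0.3101 = 0.01258 mol
n(NaOH) used in back-titration = 0.02669 × 0.4139 = 0.01105 mol
n(HCl) left over = 0.01105 mol (1:1 ratio)
n(HCl) consumed by analyte = 0.01258 − 0.01105 = 1.537 × 10^-3 mol
n(NaHCO3) = 1.537 × 10^-3 mol (1:1 ratio)
mass of NaHCO3 = 1.537 × 10^-3 × 84.01 = 0.1291 g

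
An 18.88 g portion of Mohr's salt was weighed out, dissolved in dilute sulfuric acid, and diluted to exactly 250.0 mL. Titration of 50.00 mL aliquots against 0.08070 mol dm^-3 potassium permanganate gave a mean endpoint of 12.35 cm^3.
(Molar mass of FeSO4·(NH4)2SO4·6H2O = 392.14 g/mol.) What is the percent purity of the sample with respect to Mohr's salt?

MnO4^- + 5 Fe^2+ + 8 H^+ → Mn^2+ + 5 Fe^3+ + 4 H2O
n(KMnO4) per titration = 0.01235 × 0.08070 = 9.966 × 10^-4 mol
From the 5:1 ratio, n(FeSO4·(NH4)2SO4·6H2O) in each aliquot = 5/1 × 9.966 × 10^-4 = 4.983 × 10^-3 mol
n(FeSO4·(NH4)2SO4·6H2O) in the whole flask = 4.983 × 10^-3 × 250.0/50.00 = 0.02492 mol
mass of FeSO4·(NH4)2SO4·6H2O = 0.02492 × 392.14 = 9.771 g
% FeSO4·(NH4)2SO4·6H2O = 9.771 / 18.88 × 100 = 51.75 %

51.75 %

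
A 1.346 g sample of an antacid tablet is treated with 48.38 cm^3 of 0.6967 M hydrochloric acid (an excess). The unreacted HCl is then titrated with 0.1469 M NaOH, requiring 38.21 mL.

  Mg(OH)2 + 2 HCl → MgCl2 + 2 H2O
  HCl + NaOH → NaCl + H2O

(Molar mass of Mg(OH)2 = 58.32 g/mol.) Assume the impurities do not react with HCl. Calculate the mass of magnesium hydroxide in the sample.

n(HCl) added = 0.04838 × 0.6967 = 0.03371 mol
n(NaOH) used in back-titration = 0.03821 × 0.1469 = 5.613 × 10^-3 mol
n(HCl) left over = 5.613 × 10^-3 mol (1:1 ratio)
n(HCl) consumed by analyte = 0.03371 − 5.613 × 10^-3 = 0.02809 mol
From the 1:2 ratio, n(Mg(OH)2) = 1/2 × 0.02809 = 0.01405 mol
mass of Mg(OH)2 = 0.01405 × 58.32 = 0.8192 g

0.8192 g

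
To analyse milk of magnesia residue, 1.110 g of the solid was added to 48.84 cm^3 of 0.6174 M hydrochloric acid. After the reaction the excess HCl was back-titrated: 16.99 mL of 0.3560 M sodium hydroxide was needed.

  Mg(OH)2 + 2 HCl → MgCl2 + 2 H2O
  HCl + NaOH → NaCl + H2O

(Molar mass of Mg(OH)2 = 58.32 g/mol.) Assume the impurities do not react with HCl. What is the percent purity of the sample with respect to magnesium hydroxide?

n(HCl) added = 0.04884 × 0.6174 = 0.03015 mol
n(NaOH) used in back-titration = 0.01699 × 0.3560 = 6.048 × 10^-3 mol
n(HCl) left over = 6.048 × 10^-3 mol (1:1 ratio)
n(HCl) consumed by analyte = 0.03015 − 6.048 × 10^-3 = 0.02411 mol
From the 1:2 ratio, n(Mg(OH)2) = 1/2 × 0.02411 = 0.01205 mol
mass of Mg(OH)2 = 0.01205 × 58.32 = 0.7029 g
% Mg(OH)2 = 0.7029 / 1.110 × 100 = 63.33 %

63.33 %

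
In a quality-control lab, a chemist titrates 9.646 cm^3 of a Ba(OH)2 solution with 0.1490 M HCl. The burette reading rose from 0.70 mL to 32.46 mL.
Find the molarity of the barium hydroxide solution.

Ba(OH)2 + 2 HCl → BaCl2 + 2 H2O
n(HCl) = 0.03176 L × 0.1490 mol/L = 4.732 × 10^-3 mol
From the 1:2 mole ratio, n(Ba(OH)2) = 1/2 × 4.732 × 10^-3 = 2.366 × 10^-3 mol
[Ba(OH)2] = 2.366 × 10^-3 mol / 0.009646 L = 0.2453 mol/L

0.2453 M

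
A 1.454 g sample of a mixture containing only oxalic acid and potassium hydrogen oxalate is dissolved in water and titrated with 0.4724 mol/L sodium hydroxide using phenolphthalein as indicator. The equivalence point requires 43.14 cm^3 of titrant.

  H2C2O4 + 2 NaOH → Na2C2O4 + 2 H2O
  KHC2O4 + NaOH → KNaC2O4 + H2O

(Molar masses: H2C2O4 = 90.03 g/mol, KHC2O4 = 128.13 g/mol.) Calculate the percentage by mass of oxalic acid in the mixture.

n(NaOH) = 0.04314 × 0.4724 = 0.02038 mol
Let x = n(H2C2O4), y = n(KHC2O4).
Titrant: 2x + 1y = 0.02038;  mass: 90.03x + 128.13y = 1.454
Solving, x = 6.961 × 10^-3 mol, y = 6.456 × 10^-3 mol
mass of H2C2O4 = 6.961 × 10^-3 × 90.03 = 0.6267 g
% H2C2O4 = 0.6267 / 1.454 × 100 = 43.10 %

43.10 %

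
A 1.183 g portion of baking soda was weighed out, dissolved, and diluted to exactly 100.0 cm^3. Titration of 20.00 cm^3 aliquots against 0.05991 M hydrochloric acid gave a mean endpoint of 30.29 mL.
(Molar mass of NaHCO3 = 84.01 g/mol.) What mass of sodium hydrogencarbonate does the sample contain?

0.7623 g

NaHCO3 + HCl → NaCl + H2O + CO2
n(HCl) per titration = 0.03029 × 0.05991 = 1.815 × 10^-3 mol
n(NaHCO3) in each aliquot = 1.815 × 10^-3 mol (1:1 ratio)
n(NaHCO3) in the whole flask = 1.815 × 10^-3 × 100.0/20.00 = 9.073 × 10^-3 mol
mass of NaHCO3 = 9.073 × 10^-3 × 84.01 = 0.7623 g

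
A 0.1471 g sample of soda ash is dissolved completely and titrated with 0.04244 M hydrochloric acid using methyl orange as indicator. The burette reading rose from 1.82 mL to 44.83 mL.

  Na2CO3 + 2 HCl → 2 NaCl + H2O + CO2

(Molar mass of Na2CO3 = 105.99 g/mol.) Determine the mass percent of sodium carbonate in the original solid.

n(HCl) = 0.04301 L × 0.04244 mol/L = 1.825 × 10^-3 mol
From the 1:2 ratio, n(Na2CO3) = 1/2 × 1.825 × 10^-3 = 9.127 × 10^-4 mol
mass of Na2CO3 = 9.127 × 10^-4 × 105.99 g/mol = 0.09673 g
% Na2CO3 = 0.09673 / 0.1471 × 100 = 65.76 %

65.76 %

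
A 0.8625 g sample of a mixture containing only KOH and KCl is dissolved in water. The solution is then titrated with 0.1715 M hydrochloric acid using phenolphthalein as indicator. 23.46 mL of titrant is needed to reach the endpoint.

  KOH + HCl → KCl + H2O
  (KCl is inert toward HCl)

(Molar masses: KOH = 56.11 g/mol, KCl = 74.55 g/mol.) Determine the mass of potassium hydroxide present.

0.2258 g

n(HCl) = 0.02346 × 0.1715 = 4.023 × 10^-3 mol
Let x = n(KOH), y = n(KCl).
Titrant: 1x = 4.023 × 10^-3;  mass: 56.11x + 74.55y = 0.8625
Solving, x = 4.023 × 10^-3 mol, y = 8.541 × 10^-3 mol
mass of KOH = 4.023 × 10^-3 × 56.11 = 0.2258 g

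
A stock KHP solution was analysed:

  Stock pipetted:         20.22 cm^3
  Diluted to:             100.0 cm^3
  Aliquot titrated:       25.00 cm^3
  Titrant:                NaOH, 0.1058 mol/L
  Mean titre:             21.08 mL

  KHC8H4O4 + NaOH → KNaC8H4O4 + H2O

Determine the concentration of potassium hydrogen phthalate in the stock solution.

0.4412 mol/L

n(NaOH) = 0.02108 × 0.1058 = 2.230 × 10^-3 mol
n(KHC8H4O4) in the aliquot = 2.230 × 10^-3 mol (1:1 ratio)
[KHC8H4O4]_dilute = 2.230 × 10^-3 / 0.02500 = 0.08921 mol/L
Dilution factor = 100.0 / 20.22 = 4.946
[KHC8H4O4]_stock = 0.08921 × 4.946 = 0.4412 mol/L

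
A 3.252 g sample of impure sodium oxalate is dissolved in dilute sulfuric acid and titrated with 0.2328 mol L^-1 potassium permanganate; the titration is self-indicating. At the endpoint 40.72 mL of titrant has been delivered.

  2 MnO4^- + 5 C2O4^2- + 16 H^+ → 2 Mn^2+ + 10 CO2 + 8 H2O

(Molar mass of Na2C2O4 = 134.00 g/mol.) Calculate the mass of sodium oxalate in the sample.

n(KMnO4) = 0.04072 L × 0.2328 mol/L = 9.480 × 10^-3 mol
From the 5:2 ratio, n(Na2C2O4) = 5/2 × 9.480 × 10^-3 = 0.02370 mol
mass of Na2C2O4 = 0.02370 × 134.00 g/mol = 3.176 g

3.176 g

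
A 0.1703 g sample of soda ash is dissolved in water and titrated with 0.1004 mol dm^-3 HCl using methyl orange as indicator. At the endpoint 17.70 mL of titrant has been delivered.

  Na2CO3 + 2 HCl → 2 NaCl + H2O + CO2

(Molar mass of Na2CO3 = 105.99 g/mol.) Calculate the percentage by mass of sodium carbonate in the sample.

n(HCl) = 0.01770 L × 0.1004 mol/L = 1.777 × 10^-3 mol
From the 1:2 ratio, n(Na2CO3) = 1/2 × 1.777 × 10^-3 = 8.885 × 10^-4 mol
mass of Na2CO3 = 8.885 × 10^-4 × 105.99 g/mol = 0.09418 g
% Na2CO3 = 0.09418 / 0.1703 × 100 = 55.30 %

55.30 %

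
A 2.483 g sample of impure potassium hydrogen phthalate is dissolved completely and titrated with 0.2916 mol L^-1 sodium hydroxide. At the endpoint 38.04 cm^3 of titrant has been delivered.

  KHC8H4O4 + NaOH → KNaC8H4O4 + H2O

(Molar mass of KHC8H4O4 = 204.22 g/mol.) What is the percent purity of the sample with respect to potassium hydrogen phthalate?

91.23 %

n(NaOH) = 0.03804 L × 0.2916 mol/L = 0.01109 mol
n(KHC8H4O4) = 0.01109 mol (1:1 ratio)
mass of KHC8H4O4 = 0.01109 × 204.22 g/mol = 2.265 g
% KHC8H4O4 = 2.265 / 2.483 × 100 = 91.23 %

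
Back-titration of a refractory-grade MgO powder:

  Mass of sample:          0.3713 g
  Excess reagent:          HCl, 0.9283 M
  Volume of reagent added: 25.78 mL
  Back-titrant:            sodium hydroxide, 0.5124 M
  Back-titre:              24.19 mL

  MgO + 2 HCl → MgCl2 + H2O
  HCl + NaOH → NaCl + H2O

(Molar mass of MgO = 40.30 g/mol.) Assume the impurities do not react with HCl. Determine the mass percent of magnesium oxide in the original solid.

n(HCl) added = 0.02578 × 0.9283 = 0.02393 mol
n(NaOH) used in back-titration = 0.02419 × 0.5124 = 0.01239 mol
n(HCl) left over = 0.01239 mol (1:1 ratio)
n(HCl) consumed by analyte = 0.02393 − 0.01239 = 0.01154 mol
From the 1:2 ratio, n(MgO) = 1/2 × 0.01154 = 5.768 × 10^-3 mol
mass of MgO = 5.768 × 10^-3 × 40.30 = 0.2325 g
% MgO = 0.2325 / 0.3713 × 100 = 62.61 %

62.61 %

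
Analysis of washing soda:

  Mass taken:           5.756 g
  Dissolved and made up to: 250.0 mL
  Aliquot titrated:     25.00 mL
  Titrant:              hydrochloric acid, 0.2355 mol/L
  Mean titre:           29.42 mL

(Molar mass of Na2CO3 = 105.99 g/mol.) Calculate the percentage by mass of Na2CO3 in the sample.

Na2CO3 + 2 HCl → 2 NaCl + H2O + CO2
n(HCl) per titration = 0.02942 × 0.2355 = 6.928 × 10^-3 mol
From the 1:2 ratio, n(Na2CO3) in each aliquot = 1/2 × 6.928 × 10^-3 = 3.464 × 10^-3 mol
n(Na2CO3) in the whole flask = 3.464 × 10^-3 × 250.0/25.00 = 0.03464 mol
mass of Na2CO3 = 0.03464 × 105.99 = 3.672 g
% Na2CO3 = 3.672 / 5.756 × 100 = 63.79 %

63.79 %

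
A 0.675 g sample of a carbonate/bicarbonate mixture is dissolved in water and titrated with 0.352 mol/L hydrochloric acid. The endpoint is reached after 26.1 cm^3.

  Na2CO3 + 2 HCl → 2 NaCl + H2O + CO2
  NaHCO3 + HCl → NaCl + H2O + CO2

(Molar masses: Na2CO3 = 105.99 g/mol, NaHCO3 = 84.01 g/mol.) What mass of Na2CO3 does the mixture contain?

0.165 g

n(HCl) = 0.0261 × 0.352 = 9.19 × 10^-3 mol
Let x = n(Na2CO3), y = n(NaHCO3).
Titrant: 2x + 1y = 9.19 × 10^-3;  mass: 105.99x + 84.01y = 0.675
Solving, x = 1.56 × 10^-3 mol, y = 6.07 × 10^-3 mol
mass of Na2CO3 = 1.56 × 10^-3 × 105.99 = 0.165 g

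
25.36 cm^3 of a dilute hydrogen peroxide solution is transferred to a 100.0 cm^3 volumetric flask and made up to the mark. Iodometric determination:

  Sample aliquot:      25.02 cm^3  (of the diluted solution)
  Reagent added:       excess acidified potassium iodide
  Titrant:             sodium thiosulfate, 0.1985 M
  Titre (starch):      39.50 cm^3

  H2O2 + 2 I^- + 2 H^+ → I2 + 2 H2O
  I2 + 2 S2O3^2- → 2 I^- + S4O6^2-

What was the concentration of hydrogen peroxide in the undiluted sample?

0.6179 M

n(S2O3^2-) = 0.03950 × 0.1985 = 7.841 × 10^-3 mol
n(I2) = n(S2O3^2-)/2 = 3.920 × 10^-3 mol
n(H2O2) in the aliquot = 3.920 × 10^-3 mol (1:1 ratio)
[H2O2]_dilute = 3.920 × 10^-3 / 0.02502 = 0.1567 mol/L
[H2O2]_original = 0.1567 × 100.0/25.36 = 0.6179 mol/L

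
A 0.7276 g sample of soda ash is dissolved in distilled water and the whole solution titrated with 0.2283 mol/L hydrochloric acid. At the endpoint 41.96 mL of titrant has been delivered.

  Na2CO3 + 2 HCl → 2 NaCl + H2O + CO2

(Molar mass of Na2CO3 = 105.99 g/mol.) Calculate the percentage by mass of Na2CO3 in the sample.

n(HCl) = 0.04196 L × 0.2283 mol/L = 9.579 × 10^-3 mol
From the 1:2 ratio, n(Na2CO3) = 1/2 × 9.579 × 10^-3 = 4.790 × 10^-3 mol
mass of Na2CO3 = 4.790 × 10^-3 × 105.99 g/mol = 0.5077 g
% Na2CO3 = 0.5077 / 0.7276 × 100 = 69.77 %

69.77 %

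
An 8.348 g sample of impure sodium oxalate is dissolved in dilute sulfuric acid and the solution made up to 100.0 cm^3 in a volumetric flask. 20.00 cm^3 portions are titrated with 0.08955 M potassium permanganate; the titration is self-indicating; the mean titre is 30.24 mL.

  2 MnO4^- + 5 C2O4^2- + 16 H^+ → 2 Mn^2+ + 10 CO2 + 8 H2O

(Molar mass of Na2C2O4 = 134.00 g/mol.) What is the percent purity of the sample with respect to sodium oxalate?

54.34 %

n(KMnO4) per titration = 0.03024 × 0.08955 = 2.708 × 10^-3 mol
From the 5:2 ratio, n(Na2C2O4) in each aliquot = 5/2 × 2.708 × 10^-3 = 6.770 × 10^-3 mol
n(Na2C2O4) in the whole flask = 6.770 × 10^-3 × 100.0/20.00 = 0.03385 mol
mass of Na2C2O4 = 0.03385 × 134.00 = 4.536 g
% Na2C2O4 = 4.536 / 8.348 × 100 = 54.34 %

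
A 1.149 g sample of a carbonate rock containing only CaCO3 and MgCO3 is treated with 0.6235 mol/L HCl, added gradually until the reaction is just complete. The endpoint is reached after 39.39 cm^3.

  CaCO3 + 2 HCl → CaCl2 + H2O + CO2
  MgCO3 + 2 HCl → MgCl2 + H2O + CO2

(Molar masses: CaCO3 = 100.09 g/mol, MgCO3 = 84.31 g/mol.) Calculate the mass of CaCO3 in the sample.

0.7211 g

n(HCl) = 0.03939 × 0.6235 = 0.02456 mol
Let x = n(CaCO3), y = n(MgCO3).
Titrant: 2x + 2y = 0.02456;  mass: 100.09x + 84.31y = 1.149
Solving, x = 7.205 × 10^-3 mol, y = 5.075 × 10^-3 mol
mass of CaCO3 = 7.205 × 10^-3 × 100.09 = 0.7211 g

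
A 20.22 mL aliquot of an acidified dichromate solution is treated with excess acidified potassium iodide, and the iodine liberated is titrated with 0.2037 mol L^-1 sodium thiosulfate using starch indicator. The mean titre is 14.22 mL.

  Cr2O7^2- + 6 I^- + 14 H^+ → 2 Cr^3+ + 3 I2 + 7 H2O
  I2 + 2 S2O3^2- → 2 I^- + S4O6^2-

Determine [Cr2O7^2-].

n(S2O3^2-) = 0.01422 × 0.2037 = 2.897 × 10^-3 mol
n(I2) = n(S2O3^2-)/2 = 1.448 × 10^-3 mol
From the 1:3 ratio, n(Cr2O7^2-) in the aliquot = 1/3 × 1.448 × 10^-3 = 4.828 × 10^-4 mol
[Cr2O7^2-] = 4.828 × 10^-4 / 0.02022 = 0.02388 mol/L

0.02388 mol/L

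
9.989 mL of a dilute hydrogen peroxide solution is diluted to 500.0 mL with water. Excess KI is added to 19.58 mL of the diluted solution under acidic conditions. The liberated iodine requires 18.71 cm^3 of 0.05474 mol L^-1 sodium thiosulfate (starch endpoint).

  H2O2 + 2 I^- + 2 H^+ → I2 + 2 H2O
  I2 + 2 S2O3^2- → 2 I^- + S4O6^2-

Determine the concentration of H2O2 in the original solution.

1.309 mol/L

n(S2O3^2-) = 0.01871 × 0.05474 = 1.024 × 10^-3 mol
n(I2) = n(S2O3^2-)/2 = 5.121 × 10^-4 mol
n(H2O2) in the aliquot = 5.121 × 10^-4 mol (1:1 ratio)
[H2O2]_dilute = 5.121 × 10^-4 / 0.01958 = 0.02615 mol/L
[H2O2]_original = 0.02615 × 500.0/9.989 = 1.309 mol/L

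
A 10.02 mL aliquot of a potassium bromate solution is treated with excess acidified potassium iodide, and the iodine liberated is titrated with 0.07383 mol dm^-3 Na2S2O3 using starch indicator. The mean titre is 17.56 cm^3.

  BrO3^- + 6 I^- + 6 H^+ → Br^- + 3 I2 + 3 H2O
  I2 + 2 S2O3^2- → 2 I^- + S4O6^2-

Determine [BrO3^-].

0.02156 mol/L

n(S2O3^2-) = 0.01756 × 0.07383 = 1.296 × 10^-3 mol
n(I2) = n(S2O3^2-)/2 = 6.482 × 10^-4 mol
From the 1:3 ratio, n(BrO3^-) in the aliquot = 1/3 × 6.482 × 10^-4 = 2.161 × 10^-4 mol
[BrO3^-] = 2.161 × 10^-4 / 0.01002 = 0.02156 mol/L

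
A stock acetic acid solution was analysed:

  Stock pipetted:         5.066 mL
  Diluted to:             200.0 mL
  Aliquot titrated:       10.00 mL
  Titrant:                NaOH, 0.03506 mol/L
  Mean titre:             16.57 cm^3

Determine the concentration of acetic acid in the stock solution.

CH3COOH + NaOH → CH3COONa + H2O
n(NaOH) = 0.01657 × 0.03506 = 5.809 × 10^-4 mol
n(CH3COOH) in the aliquot = 5.809 × 10^-4 mol (1:1 ratio)
[CH3COOH]_dilute = 5.809 × 10^-4 / 0.01000 = 0.05809 mol/L
Dilution factor = 200.0 / 5.066 = 39.48
[CH3COOH]_stock = 0.05809 × 39.48 = 2.294 mol/L

2.294 mol/L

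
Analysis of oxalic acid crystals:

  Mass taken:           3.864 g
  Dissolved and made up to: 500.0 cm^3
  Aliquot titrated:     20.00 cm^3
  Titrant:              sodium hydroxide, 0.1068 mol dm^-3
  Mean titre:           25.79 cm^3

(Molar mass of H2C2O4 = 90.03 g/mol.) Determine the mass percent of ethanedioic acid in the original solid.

80.22 %

H2C2O4 + 2 NaOH → Na2C2O4 + 2 H2O
n(NaOH) per titration = 0.02579 × 0.1068 = 2.754 × 10^-3 mol
From the 1:2 ratio, n(H2C2O4) in each aliquot = 1/2 × 2.754 × 10^-3 = 1.377 × 10^-3 mol
n(H2C2O4) in the whole flask = 1.377 × 10^-3 × 500.0/20.00 = 0.03443 mol
mass of H2C2O4 = 0.03443 × 90.03 = 3.100 g
% H2C2O4 = 3.100 / 3.864 × 100 = 80.22 %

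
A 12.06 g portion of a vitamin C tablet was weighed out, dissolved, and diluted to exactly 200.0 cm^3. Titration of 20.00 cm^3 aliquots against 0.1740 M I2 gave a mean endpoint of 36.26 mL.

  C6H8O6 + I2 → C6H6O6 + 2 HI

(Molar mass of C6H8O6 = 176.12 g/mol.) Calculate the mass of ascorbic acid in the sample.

11.11 g

n(I2) per titration = 0.03626 × 0.1740 = 6.309 × 10^-3 mol
n(C6H8O6) in each aliquot = 6.309 × 10^-3 mol (1:1 ratio)
n(C6H8O6) in the whole flask = 6.309 × 10^-3 × 200.0/20.00 = 0.06309 mol
mass of C6H8O6 = 0.06309 × 176.12 = 11.11 g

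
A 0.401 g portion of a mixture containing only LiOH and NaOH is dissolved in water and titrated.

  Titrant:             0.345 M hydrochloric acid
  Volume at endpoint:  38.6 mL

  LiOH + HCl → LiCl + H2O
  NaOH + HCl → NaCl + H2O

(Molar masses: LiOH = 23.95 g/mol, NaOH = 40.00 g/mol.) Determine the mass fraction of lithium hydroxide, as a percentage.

49.0 %

n(HCl) = 0.0386 × 0.345 = 0.0133 mol
Let x = n(LiOH), y = n(NaOH).
Titrant: 1x + 1y = 0.0133;  mass: 23.95x + 40.00y = 0.401
Solving, x = 8.20 × 10^-3 mol, y = 5.11 × 10^-3 mol
mass of LiOH = 8.20 × 10^-3 × 23.95 = 0.196 g
% LiOH = 0.196 / 0.401 × 100 = 49.0 %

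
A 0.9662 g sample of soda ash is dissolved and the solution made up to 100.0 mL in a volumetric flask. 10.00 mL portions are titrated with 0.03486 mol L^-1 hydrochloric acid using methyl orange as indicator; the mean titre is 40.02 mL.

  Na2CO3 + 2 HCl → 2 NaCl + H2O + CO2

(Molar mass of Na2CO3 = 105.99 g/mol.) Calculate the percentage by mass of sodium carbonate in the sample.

n(HCl) per titration = 0.04002 × 0.03486 = 1.395 × 10^-3 mol
From the 1:2 ratio, n(Na2CO3) in each aliquot = 1/2 × 1.395 × 10^-3 = 6.975 × 10^-4 mol
n(Na2CO3) in the whole flask = 6.975 × 10^-4 × 100.0/10.00 = 6.975 × 10^-3 mol
mass of Na2CO3 = 6.975 × 10^-3 × 105.99 = 0.7393 g
% Na2CO3 = 0.7393 / 0.9662 × 100 = 76.52 %

76.52 %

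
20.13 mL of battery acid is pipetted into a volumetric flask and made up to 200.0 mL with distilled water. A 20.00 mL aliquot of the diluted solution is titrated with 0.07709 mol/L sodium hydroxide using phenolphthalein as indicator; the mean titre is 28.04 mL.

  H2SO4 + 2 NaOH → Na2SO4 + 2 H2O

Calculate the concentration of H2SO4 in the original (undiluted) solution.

0.5369 mol/L

n(NaOH) = 0.02804 × 0.07709 = 2.162 × 10^-3 mol
From the 1:2 ratio, n(H2SO4) in the aliquot = 1/2 × 2.162 × 10^-3 = 1.081 × 10^-3 mol
[H2SO4]_dilute = 1.081 × 10^-3 / 0.02000 = 0.05404 mol/L
Dilution factor = 200.0 / 20.13 = 9.935
[H2SO4]_stock = 0.05404 × 9.935 = 0.5369 mol/L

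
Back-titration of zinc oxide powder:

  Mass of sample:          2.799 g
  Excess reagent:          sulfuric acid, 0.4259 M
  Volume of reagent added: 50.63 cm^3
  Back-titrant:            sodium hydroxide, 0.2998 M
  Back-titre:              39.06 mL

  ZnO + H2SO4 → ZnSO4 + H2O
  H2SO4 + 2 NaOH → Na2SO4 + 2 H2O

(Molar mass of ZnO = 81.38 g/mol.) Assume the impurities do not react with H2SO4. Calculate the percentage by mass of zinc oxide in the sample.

45.67 %

n(H2SO4) added = 0.05063 × 0.4259 = 0.02156 mol
n(NaOH) used in back-titration = 0.03906 × 0.2998 = 0.01171 mol
From the 1:2 ratio, n(H2SO4) left over = 1/2 × 0.01171 = 5.855 × 10^-3 mol
n(H2SO4) consumed by analyte = 0.02156 − 5.855 × 10^-3 = 0.01571 mol
n(ZnO) = 0.01571 mol (1:1 ratio)
mass of ZnO = 0.01571 × 81.38 = 1.278 g
% ZnO = 1.278 / 2.799 × 100 = 45.67 %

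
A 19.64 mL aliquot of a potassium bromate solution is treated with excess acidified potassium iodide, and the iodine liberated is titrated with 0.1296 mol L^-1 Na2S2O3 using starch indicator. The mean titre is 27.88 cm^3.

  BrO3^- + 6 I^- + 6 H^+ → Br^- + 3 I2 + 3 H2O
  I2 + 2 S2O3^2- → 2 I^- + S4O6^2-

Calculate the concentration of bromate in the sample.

n(S2O3^2-) = 0.02788 × 0.1296 = 3.613 × 10^-3 mol
n(I2) = n(S2O3^2-)/2 = 1.807 × 10^-3 mol
From the 1:3 ratio, n(BrO3^-) in the aliquot = 1/3 × 1.807 × 10^-3 = 6.022 × 10^-4 mol
[BrO3^-] = 6.022 × 10^-4 / 0.01964 = 0.03066 mol/L

0.03066 mol/L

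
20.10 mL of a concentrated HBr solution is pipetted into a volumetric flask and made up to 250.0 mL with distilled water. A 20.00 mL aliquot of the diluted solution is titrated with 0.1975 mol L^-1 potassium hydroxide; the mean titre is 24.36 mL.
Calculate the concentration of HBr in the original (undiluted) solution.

2.992 mol/L

HBr + KOH → KBr + H2O
n(KOH) = 0.02436 × 0.1975 = 4.811 × 10^-3 mol
n(HBr) in the aliquot = 4.811 × 10^-3 mol (1:1 ratio)
[HBr]_dilute = 4.811 × 10^-3 / 0.02000 = 0.2406 mol/L
Dilution factor = 250.0 / 20.10 = 12.44
[HBr]_stock = 0.2406 × 12.44 = 2.992 mol/L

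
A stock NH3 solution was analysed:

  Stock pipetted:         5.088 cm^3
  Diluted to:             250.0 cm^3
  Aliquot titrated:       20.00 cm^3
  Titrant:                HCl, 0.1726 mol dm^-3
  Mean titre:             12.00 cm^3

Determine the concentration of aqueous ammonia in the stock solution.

5.088 mol/L

NH3 + HCl → NH4Cl
n(HCl) = 0.01200 × 0.1726 = 2.071 × 10^-3 mol
n(NH3) in the aliquot = 2.071 × 10^-3 mol (1:1 ratio)
[NH3]_dilute = 2.071 × 10^-3 / 0.02000 = 0.1036 mol/L
Dilution factor = 250.0 / 5.088 = 49.14
[NH3]_stock = 0.1036 × 49.14 = 5.088 mol/L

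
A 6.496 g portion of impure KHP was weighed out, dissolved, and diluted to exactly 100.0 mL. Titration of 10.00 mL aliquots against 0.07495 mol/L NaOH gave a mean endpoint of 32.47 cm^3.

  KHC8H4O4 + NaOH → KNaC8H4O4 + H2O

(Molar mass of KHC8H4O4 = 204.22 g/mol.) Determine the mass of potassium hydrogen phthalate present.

4.970 g

n(NaOH) per titration = 0.03247 × 0.07495 = 2.434 × 10^-3 mol
n(KHC8H4O4) in each aliquot = 2.434 × 10^-3 mol (1:1 ratio)
n(KHC8H4O4) in the whole flask = 2.434 × 10^-3 × 100.0/10.00 = 0.02434 mol
mass of KHC8H4O4 = 0.02434 × 204.22 = 4.970 g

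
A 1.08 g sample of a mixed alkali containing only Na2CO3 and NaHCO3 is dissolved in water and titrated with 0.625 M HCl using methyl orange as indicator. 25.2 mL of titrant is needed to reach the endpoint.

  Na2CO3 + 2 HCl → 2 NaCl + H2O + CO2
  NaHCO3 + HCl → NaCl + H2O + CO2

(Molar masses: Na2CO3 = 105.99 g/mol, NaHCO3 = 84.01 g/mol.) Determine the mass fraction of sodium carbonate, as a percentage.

38.5 %

n(HCl) = 0.0252 × 0.625 = 0.0158 mol
Let x = n(Na2CO3), y = n(NaHCO3).
Titrant: 2x + 1y = 0.0158;  mass: 105.99x + 84.01y = 1.08
Solving, x = 3.92 × 10^-3 mol, y = 7.91 × 10^-3 mol
mass of Na2CO3 = 3.92 × 10^-3 × 105.99 = 0.415 g
% Na2CO3 = 0.415 / 1.08 × 100 = 38.5 %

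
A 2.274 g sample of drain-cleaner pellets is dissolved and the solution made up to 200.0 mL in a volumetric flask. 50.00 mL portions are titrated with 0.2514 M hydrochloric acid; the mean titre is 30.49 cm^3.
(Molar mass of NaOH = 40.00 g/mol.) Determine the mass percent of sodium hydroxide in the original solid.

NaOH + HCl → NaCl + H2O
n(HCl) per titration = 0.03049 × 0.2514 = 7.665 × 10^-3 mol
n(NaOH) in each aliquot = 7.665 × 10^-3 mol (1:1 ratio)
n(NaOH) in the whole flask = 7.665 × 10^-3 × 200.0/50.00 = 0.03066 mol
mass of NaOH = 0.03066 × 40.00 = 1.226 g
% NaOH = 1.226 / 2.274 × 100 = 53.93 %

53.93 %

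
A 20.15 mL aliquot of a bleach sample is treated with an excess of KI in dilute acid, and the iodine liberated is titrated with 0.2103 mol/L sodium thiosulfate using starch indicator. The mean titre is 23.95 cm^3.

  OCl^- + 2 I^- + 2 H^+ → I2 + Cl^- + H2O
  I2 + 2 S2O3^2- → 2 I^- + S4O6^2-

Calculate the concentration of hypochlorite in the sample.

0.1250 mol/L

n(S2O3^2-) = 0.02395 × 0.2103 = 5.037 × 10^-3 mol
n(I2) = n(S2O3^2-)/2 = 2.518 × 10^-3 mol
n(OCl^-) in the aliquot = 2.518 × 10^-3 mol (1:1 ratio)
[OCl^-] = 2.518 × 10^-3 / 0.02015 = 0.1250 mol/L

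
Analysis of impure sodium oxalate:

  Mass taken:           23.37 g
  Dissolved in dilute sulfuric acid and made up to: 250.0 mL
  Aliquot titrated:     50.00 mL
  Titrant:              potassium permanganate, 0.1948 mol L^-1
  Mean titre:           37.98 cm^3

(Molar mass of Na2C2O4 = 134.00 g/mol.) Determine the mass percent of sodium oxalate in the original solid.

2 MnO4^- + 5 C2O4^2- + 16 H^+ → 2 Mn^2+ + 10 CO2 + 8 H2O
n(KMnO4) per titration = 0.03798 × 0.1948 = 7.399 × 10^-3 mol
From the 5:2 ratio, n(Na2C2O4) in each aliquot = 5/2 × 7.399 × 10^-3 = 0.01850 mol
n(Na2C2O4) in the whole flask = 0.01850 × 250.0/50.00 = 0.09248 mol
mass of Na2C2O4 = 0.09248 × 134.00 = 12.39 g
% Na2C2O4 = 12.39 / 23.37 × 100 = 53.03 %

53.03 %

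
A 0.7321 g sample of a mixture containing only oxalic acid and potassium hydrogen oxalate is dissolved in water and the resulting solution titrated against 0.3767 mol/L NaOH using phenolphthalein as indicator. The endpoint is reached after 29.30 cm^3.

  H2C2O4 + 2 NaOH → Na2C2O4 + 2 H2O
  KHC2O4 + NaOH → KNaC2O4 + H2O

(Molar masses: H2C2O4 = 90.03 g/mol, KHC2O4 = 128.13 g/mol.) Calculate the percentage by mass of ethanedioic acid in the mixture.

50.46 %

n(NaOH) = 0.02930 × 0.3767 = 0.01104 mol
Let x = n(H2C2O4), y = n(KHC2O4).
Titrant: 2x + 1y = 0.01104;  mass: 90.03x + 128.13y = 0.7321
Solving, x = 4.103 × 10^-3 mol, y = 2.830 × 10^-3 mol
mass of H2C2O4 = 4.103 × 10^-3 × 90.03 = 0.3694 g
% H2C2O4 = 0.3694 / 0.7321 × 100 = 50.46 %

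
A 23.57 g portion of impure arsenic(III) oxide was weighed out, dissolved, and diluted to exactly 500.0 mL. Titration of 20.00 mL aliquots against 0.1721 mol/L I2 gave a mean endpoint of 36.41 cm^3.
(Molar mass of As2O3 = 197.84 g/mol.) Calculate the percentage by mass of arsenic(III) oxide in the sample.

65.75 %

As2O3 + 2 I2 + 2 H2O → As2O5 + 4 HI
n(I2) per titration = 0.03641 × 0.1721 = 6.266 × 10^-3 mol
From the 1:2 ratio, n(As2O3) in each aliquot = 1/2 × 6.266 × 10^-3 = 3.133 × 10^-3 mol
n(As2O3) in the whole flask = 3.133 × 10^-3 × 500.0/20.00 = 0.07833 mol
mass of As2O3 = 0.07833 × 197.84 = 15.50 g
% As2O3 = 15.50 / 23.57 × 100 = 65.75 %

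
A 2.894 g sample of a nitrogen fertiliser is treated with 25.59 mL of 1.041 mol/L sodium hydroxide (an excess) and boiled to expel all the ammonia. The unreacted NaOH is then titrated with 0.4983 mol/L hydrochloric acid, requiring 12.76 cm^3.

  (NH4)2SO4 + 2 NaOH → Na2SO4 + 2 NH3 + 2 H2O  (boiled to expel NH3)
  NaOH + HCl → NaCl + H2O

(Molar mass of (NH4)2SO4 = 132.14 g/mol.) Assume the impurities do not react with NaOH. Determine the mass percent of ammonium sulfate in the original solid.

46.30 %

n(NaOH) added = 0.02559 × 1.041 = 0.02664 mol
n(HCl) used in back-titration = 0.01276 × 0.4983 = 6.358 × 10^-3 mol
n(NaOH) left over = 6.358 × 10^-3 mol (1:1 ratio)
n(NaOH) consumed by analyte = 0.02664 − 6.358 × 10^-3 = 0.02028 mol
From the 1:2 ratio, n((NH4)2SO4) = 1/2 × 0.02028 = 0.01014 mol
mass of (NH4)2SO4 = 0.01014 × 132.14 = 1.340 g
% (NH4)2SO4 = 1.340 / 2.894 × 100 = 46.30 %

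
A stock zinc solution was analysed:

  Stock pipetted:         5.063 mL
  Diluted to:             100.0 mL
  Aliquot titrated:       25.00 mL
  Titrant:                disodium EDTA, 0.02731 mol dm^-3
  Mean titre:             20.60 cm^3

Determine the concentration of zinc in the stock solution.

0.4445 mol/L

Zn^2+ + EDTA^4- → [Zn(EDTA)]^2-
n(EDTA) = 0.02060 × 0.02731 = 5.626 × 10^-4 mol
n(Zn2+) in the aliquot = 5.626 × 10^-4 mol (1:1 ratio)
[Zn2+]_dilute = 5.626 × 10^-4 / 0.02500 = 0.02250 mol/L
Dilution factor = 100.0 / 5.063 = 19.75
[Zn2+]_stock = 0.02250 × 19.75 = 0.4445 mol/L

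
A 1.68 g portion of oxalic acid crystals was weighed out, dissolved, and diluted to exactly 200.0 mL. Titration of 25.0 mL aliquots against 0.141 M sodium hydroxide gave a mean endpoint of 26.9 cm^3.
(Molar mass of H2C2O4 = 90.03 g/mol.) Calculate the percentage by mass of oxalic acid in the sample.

81.3 %

H2C2O4 + 2 NaOH → Na2C2O4 + 2 H2O
n(NaOH) per titration = 0.0269 × 0.141 = 3.79 × 10^-3 mol
From the 1:2 ratio, n(H2C2O4) in each aliquot = 1/2 × 3.79 × 10^-3 = 1.90 × 10^-3 mol
n(H2C2O4) in the whole flask = 1.90 × 10^-3 × 200.0/25.0 = 0.0152 mol
mass of H2C2O4 = 0.0152 × 90.03 = 1.37 g
% H2C2O4 = 1.37 / 1.68 × 100 = 81.3 %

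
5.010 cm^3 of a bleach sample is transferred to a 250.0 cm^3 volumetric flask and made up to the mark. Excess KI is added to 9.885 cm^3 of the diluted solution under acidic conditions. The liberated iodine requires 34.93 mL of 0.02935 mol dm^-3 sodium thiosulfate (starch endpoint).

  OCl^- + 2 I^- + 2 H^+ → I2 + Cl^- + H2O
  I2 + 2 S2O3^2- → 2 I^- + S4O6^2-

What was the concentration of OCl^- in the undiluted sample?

2.588 mol/L

n(S2O3^2-) = 0.03493 × 0.02935 = 1.025 × 10^-3 mol
n(I2) = n(S2O3^2-)/2 = 5.126 × 10^-4 mol
n(OCl^-) in the aliquot = 5.126 × 10^-4 mol (1:1 ratio)
[OCl^-]_dilute = 5.126 × 10^-4 / 0.009885 = 0.05186 mol/L
[OCl^-]_original = 0.05186 × 250.0/5.010 = 2.588 mol/L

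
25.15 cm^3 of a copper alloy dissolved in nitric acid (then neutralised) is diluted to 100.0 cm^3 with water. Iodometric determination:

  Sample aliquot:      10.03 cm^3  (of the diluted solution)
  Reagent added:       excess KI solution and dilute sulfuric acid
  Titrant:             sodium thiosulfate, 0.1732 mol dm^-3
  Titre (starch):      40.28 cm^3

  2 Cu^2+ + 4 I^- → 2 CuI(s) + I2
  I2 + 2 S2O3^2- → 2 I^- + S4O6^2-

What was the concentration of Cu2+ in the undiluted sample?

2.766 mol/L

n(S2O3^2-) = 0.04028 × 0.1732 = 6.976 × 10^-3 mol
n(I2) = n(S2O3^2-)/2 = 3.488 × 10^-3 mol
From the 2:1 ratio, n(Cu2+) in the aliquot = 2/1 × 3.488 × 10^-3 = 6.976 × 10^-3 mol
[Cu2+]_dilute = 6.976 × 10^-3 / 0.01003 = 0.6956 mol/L
[Cu2+]_original = 0.6956 × 100.0/25.15 = 2.766 mol/L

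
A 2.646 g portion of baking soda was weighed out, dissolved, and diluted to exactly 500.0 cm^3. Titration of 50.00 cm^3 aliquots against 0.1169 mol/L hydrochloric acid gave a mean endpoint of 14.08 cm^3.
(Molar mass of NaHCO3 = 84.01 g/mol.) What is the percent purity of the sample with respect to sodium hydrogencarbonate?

52.26 %

NaHCO3 + HCl → NaCl + H2O + CO2
n(HCl) per titration = 0.01408 × 0.1169 = 1.646 × 10^-3 mol
n(NaHCO3) in each aliquot = 1.646 × 10^-3 mol (1:1 ratio)
n(NaHCO3) in the whole flask = 1.646 × 10^-3 × 500.0/50.00 = 0.01646 mol
mass of NaHCO3 = 0.01646 × 84.01 = 1.383 g
% NaHCO3 = 1.383 / 2.646 × 100 = 52.26 %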